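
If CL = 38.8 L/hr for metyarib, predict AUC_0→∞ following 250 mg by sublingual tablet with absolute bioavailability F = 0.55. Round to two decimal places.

AUC = 3.54 mg/L·hr

AUC_0→∞ = F × Dose / CL
        = 0.55 × 250 / 38.8 = 3.54381 mg/L·hr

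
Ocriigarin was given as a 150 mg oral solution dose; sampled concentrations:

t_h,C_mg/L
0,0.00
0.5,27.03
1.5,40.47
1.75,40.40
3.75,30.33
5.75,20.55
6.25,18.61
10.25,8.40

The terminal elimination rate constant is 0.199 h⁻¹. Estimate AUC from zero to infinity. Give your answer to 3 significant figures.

AUC = 278 mg/L·h

Trapezoidal AUC_0→10.25:
  [0→0.5]: (0.00+27.03)/2 × 0.5 = 6.7575
  [0.5→1.5]: (27.03+40.47)/2 × 1 = 33.75
  [1.5→1.75]: (40.47+40.40)/2 × 0.25 = 10.10875
  [1.75→3.75]: (40.40+30.33)/2 × 2 = 70.73
  [3.75→5.75]: (30.33+20.55)/2 × 2 = 50.88
  [5.75→6.25]: (20.55+18.61)/2 × 0.5 = 9.79
  [6.25→10.25]: (18.61+8.40)/2 × 4 = 54.02
  Sum = 236.03625 mg/L·h
Extrapolated tail: C_last / k_e = 8.40 / 0.199 = 42.211
AUC_0→∞ = 236.03625 + 42.211 = 278.24725 mg/L·h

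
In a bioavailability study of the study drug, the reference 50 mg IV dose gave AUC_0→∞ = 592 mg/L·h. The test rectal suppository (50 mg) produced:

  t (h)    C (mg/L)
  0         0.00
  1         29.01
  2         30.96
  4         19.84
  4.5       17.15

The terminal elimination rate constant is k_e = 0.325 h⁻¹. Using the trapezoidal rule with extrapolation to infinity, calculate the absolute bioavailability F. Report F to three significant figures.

Trapezoidal AUC_0→4.5 (rectal suppository):
  [0→1]: (0.00+29.01)/2 × 1 = 14.505
  [1→2]: (29.01+30.96)/2 × 1 = 29.985
  [2→4]: (30.96+19.84)/2 × 2 = 50.8
  [4→4.5]: (19.84+17.15)/2 × 0.5 = 9.2475
  Sum = 104.5375 mg/L·h
Tail: C_last/k_e = 17.15/0.325 = 52.769
AUC_0→∞ (rectal suppository) = 104.5375 + 52.769 = 157.3065 mg/L·h
F = (AUC_ev/D_ev)/(AUC_iv/D_iv) = (157.3065/50)/(592/50) = 3.14613/11.84 = 0.2657

F = 0.266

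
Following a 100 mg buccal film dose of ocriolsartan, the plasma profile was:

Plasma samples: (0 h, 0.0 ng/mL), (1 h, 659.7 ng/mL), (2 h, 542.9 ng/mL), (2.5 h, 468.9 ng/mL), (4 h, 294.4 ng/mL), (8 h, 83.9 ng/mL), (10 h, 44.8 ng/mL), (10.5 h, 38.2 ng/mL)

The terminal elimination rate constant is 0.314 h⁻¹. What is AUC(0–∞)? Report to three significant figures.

Trapezoidal AUC_0→10.5:
  [0→1]: (0.0+659.7)/2 × 1 = 329.85
  [1→2]: (659.7+542.9)/2 × 1 = 601.3
  [2→2.5]: (542.9+468.9)/2 × 0.5 = 252.95
  [2.5→4]: (468.9+294.4)/2 × 1.5 = 572.475
  [4→8]: (294.4+83.9)/2 × 4 = 756.6
  [8→10]: (83.9+44.8)/2 × 2 = 128.7
  [10→10.5]: (44.8+38.2)/2 × 0.5 = 20.75
  Sum = 2662.625 ng/mL·h
Extrapolated tail: C_last / k_e = 38.2 / 0.314 = 121.656
AUC_0→∞ = 2662.625 + 121.656 = 2784.281 ng/mL·h

AUC = 2780 ng/mL·h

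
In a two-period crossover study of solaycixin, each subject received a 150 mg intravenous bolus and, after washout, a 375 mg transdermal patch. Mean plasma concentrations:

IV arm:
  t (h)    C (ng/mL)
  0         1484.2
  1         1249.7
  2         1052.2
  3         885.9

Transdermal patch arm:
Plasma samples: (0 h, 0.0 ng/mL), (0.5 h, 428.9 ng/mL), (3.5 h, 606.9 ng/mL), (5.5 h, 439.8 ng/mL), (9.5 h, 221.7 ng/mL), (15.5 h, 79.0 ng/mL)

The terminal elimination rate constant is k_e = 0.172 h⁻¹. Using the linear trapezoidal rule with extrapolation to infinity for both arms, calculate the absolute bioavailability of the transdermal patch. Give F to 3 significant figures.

F = 0.250

Trapezoidal AUC_0→3 (IV):
  [0→1]: (1484.2+1249.7)/2 × 1 = 1366.95
  [1→2]: (1249.7+1052.2)/2 × 1 = 1150.95
  [2→3]: (1052.2+885.9)/2 × 1 = 969.05
  Sum = 3486.95 ng/mL·h
IV tail: 885.9/0.172 = 5150.581; AUC_iv,0→∞ = 3486.95 + 5150.581 = 8637.531 ng/mL·h
Trapezoidal AUC_0→15.5 (transdermal patch):
  [0→0.5]: (0.0+428.9)/2 × 0.5 = 107.225
  [0.5→3.5]: (428.9+606.9)/2 × 3 = 1553.7
  [3.5→5.5]: (606.9+439.8)/2 × 2 = 1046.7
  [5.5→9.5]: (439.8+221.7)/2 × 4 = 1323.0
  [9.5→15.5]: (221.7+79.0)/2 × 6 = 902.1
  Sum = 4932.725 ng/mL·h
transdermal patch tail: 79.0/0.172 = 459.302; AUC_ev,0→∞ = 4932.725 + 459.302 = 5392.027 ng/mL·h
F = (AUC_ev/D_ev)/(AUC_iv/D_iv) = (5392.027/375)/(8637.531/150) = 14.3787/57.58354 = 0.2497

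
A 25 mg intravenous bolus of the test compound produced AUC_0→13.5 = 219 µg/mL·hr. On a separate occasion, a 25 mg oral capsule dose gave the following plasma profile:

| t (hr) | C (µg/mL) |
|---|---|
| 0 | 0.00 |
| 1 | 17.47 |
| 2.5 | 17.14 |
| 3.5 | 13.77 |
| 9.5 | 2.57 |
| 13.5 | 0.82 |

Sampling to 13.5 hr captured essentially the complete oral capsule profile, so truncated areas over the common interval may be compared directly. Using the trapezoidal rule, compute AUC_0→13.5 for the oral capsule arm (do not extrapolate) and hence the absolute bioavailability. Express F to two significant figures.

F = 0.48

Trapezoidal AUC_0→13.5 (oral capsule):
  [0→1]: (0.00+17.47)/2 × 1 = 8.735
  [1→2.5]: (17.47+17.14)/2 × 1.5 = 25.9575
  [2.5→3.5]: (17.14+13.77)/2 × 1 = 15.455
  [3.5→9.5]: (13.77+2.57)/2 × 6 = 49.02
  [9.5→13.5]: (2.57+0.82)/2 × 4 = 6.78
  Sum = 105.9475 µg/mL·hr
F = (AUC_ev/D_ev)/(AUC_iv/D_iv) = (105.9475/25)/(219/25) = 4.2379/8.76 = 0.4838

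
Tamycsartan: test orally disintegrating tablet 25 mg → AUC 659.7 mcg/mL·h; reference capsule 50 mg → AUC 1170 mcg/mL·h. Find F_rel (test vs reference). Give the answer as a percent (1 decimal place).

F_rel = (AUC_test/D_test) / (AUC_ref/D_ref)
      = (659.7/25) / (1170/50)
      = 26.388 / 23.4 = 1.1277 = 112.77%

F_rel = 112.8%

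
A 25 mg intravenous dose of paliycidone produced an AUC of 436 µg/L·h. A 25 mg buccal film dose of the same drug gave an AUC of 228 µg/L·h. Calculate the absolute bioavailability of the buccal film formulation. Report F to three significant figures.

F = (AUC_ev / D_ev) / (AUC_iv / D_iv)
  = (228/25) / (436/25)
  = 9.12 / 17.44 = 0.5229

F = 0.523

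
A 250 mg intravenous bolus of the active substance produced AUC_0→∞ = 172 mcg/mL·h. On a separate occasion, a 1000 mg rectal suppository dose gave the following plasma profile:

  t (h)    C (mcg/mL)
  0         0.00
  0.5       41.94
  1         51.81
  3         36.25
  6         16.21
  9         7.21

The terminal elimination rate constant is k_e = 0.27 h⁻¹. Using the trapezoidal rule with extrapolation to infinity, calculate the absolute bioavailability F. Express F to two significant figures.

Trapezoidal AUC_0→9 (rectal suppository):
  [0→0.5]: (0.00+41.94)/2 × 0.5 = 10.485
  [0.5→1]: (41.94+51.81)/2 × 0.5 = 23.4375
  [1→3]: (51.81+36.25)/2 × 2 = 88.06
  [3→6]: (36.25+16.21)/2 × 3 = 78.69
  [6→9]: (16.21+7.21)/2 × 3 = 35.13
  Sum = 235.8025 mcg/mL·h
Tail: C_last/k_e = 7.21/0.27 = 26.704
AUC_0→∞ (rectal suppository) = 235.8025 + 26.704 = 262.5065 mcg/mL·h
F = (AUC_ev/D_ev)/(AUC_iv/D_iv) = (262.5065/1000)/(172/250) = 0.2625065/0.688 = 0.3816

F = 0.38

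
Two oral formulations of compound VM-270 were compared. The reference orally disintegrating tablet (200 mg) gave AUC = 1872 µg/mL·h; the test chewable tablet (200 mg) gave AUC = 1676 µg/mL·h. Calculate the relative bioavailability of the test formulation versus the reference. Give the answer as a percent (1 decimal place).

F_rel = (AUC_test/D_test) / (AUC_ref/D_ref)
      = (1676/200) / (1872/200)
      = 8.38 / 9.36 = 0.8953 = 89.53%

F_rel = 89.5%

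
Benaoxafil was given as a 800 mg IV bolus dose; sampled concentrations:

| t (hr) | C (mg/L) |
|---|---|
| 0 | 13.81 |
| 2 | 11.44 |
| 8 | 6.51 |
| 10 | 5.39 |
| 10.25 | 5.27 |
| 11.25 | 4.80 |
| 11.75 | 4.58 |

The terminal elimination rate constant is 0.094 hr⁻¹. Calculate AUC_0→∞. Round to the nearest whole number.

Trapezoidal AUC_0→11.75:
  [0→2]: (13.81+11.44)/2 × 2 = 25.25
  [2→8]: (11.44+6.51)/2 × 6 = 53.85
  [8→10]: (6.51+5.39)/2 × 2 = 11.9
  [10→10.25]: (5.39+5.27)/2 × 0.25 = 1.3325
  [10.25→11.25]: (5.27+4.80)/2 × 1 = 5.035
  [11.25→11.75]: (4.80+4.58)/2 × 0.5 = 2.345
  Sum = 99.7125 mg/L·hr
Extrapolated tail: C_last / k_e = 4.58 / 0.094 = 48.723
AUC_0→∞ = 99.7125 + 48.723 = 148.4355 mg/L·hr

AUC = 148 mg/L·hr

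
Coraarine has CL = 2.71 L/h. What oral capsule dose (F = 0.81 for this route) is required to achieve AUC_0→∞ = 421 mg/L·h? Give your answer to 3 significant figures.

Dose = 1410 mg

Dose = CL × AUC_0→∞ / F
     = 2.71 × 421 / 0.81 = 1408.53 mg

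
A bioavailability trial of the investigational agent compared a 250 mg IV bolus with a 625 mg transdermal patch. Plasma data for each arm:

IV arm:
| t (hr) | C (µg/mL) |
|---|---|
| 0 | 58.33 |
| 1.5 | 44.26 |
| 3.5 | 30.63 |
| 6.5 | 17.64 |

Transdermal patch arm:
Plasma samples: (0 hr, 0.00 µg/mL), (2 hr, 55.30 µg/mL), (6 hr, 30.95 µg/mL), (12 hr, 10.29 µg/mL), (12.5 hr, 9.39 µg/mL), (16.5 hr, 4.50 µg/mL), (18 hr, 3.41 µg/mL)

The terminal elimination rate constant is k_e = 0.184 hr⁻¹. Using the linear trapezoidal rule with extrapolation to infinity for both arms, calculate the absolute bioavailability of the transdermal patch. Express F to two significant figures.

Trapezoidal AUC_0→6.5 (IV):
  [0→1.5]: (58.33+44.26)/2 × 1.5 = 76.9425
  [1.5→3.5]: (44.26+30.63)/2 × 2 = 74.89
  [3.5→6.5]: (30.63+17.64)/2 × 3 = 72.405
  Sum = 224.2375 µg/mL·hr
IV tail: 17.64/0.184 = 95.870; AUC_iv,0→∞ = 224.2375 + 95.870 = 320.1075 µg/mL·hr
Trapezoidal AUC_0→18 (transdermal patch):
  [0→2]: (0.00+55.30)/2 × 2 = 55.3
  [2→6]: (55.30+30.95)/2 × 4 = 172.5
  [6→12]: (30.95+10.29)/2 × 6 = 123.72
  [12→12.5]: (10.29+9.39)/2 × 0.5 = 4.92
  [12.5→16.5]: (9.39+4.50)/2 × 4 = 27.78
  [16.5→18]: (4.50+3.41)/2 × 1.5 = 5.9325
  Sum = 390.1525 µg/mL·hr
transdermal patch tail: 3.41/0.184 = 18.533; AUC_ev,0→∞ = 390.1525 + 18.533 = 408.6855 µg/mL·hr
F = (AUC_ev/D_ev)/(AUC_iv/D_iv) = (408.6855/625)/(320.1075/250) = 0.6538968/1.28043 = 0.5107

F = 0.51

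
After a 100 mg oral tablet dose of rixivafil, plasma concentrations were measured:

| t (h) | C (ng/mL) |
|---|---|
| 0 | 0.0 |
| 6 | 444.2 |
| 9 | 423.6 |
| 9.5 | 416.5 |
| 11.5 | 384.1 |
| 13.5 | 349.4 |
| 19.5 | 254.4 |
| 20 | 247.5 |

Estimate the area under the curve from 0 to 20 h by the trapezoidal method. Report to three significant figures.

Trapezoidal AUC_0→20:
  [0→6]: (0.0+444.2)/2 × 6 = 1332.6
  [6→9]: (444.2+423.6)/2 × 3 = 1301.7
  [9→9.5]: (423.6+416.5)/2 × 0.5 = 210.025
  [9.5→11.5]: (416.5+384.1)/2 × 2 = 800.6
  [11.5→13.5]: (384.1+349.4)/2 × 2 = 733.5
  [13.5→19.5]: (349.4+254.4)/2 × 6 = 1811.4
  [19.5→20]: (254.4+247.5)/2 × 0.5 = 125.475
  Sum = 6315.3 ng/mL·h

AUC = 6320 ng/mL·h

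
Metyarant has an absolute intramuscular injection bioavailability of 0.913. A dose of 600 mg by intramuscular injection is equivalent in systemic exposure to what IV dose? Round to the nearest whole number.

Systemic exposure from an extravascular dose = F × D_ev, so the equivalent IV dose is F × D_ev.
D_iv = F × D_ev = 0.913 × 600 = 547.8 mg

D_iv = 548 mg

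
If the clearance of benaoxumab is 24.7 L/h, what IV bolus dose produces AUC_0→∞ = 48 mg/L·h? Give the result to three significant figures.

Dose_iv = CL × AUC_0→∞
     = 24.7 × 48 = 1185.6 mg

Dose = 1190 mg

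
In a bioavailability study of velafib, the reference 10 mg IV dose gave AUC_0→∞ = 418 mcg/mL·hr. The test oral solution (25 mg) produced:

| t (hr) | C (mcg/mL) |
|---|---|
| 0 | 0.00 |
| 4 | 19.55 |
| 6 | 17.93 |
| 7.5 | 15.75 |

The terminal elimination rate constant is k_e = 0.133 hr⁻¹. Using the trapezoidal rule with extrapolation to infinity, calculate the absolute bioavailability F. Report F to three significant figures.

Trapezoidal AUC_0→7.5 (oral solution):
  [0→4]: (0.00+19.55)/2 × 4 = 39.1
  [4→6]: (19.55+17.93)/2 × 2 = 37.48
  [6→7.5]: (17.93+15.75)/2 × 1.5 = 25.26
  Sum = 101.84 mcg/mL·hr
Tail: C_last/k_e = 15.75/0.133 = 118.421
AUC_0→∞ (oral solution) = 101.84 + 118.421 = 220.261 mcg/mL·hr
F = (AUC_ev/D_ev)/(AUC_iv/D_iv) = (220.261/25)/(418/10) = 8.81044/41.8 = 0.2108

F = 0.211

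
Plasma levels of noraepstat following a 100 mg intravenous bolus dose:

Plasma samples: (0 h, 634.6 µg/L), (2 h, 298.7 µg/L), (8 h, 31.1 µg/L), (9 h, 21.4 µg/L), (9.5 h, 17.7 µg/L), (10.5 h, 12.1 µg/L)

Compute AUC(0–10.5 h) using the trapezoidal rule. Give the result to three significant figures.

Trapezoidal AUC_0→10.5:
  [0→2]: (634.6+298.7)/2 × 2 = 933.3
  [2→8]: (298.7+31.1)/2 × 6 = 989.4
  [8→9]: (31.1+21.4)/2 × 1 = 26.25
  [9→9.5]: (21.4+17.7)/2 × 0.5 = 9.775
  [9.5→10.5]: (17.7+12.1)/2 × 1 = 14.9
  Sum = 1973.625 µg/L·h

AUC = 1970 µg/L·h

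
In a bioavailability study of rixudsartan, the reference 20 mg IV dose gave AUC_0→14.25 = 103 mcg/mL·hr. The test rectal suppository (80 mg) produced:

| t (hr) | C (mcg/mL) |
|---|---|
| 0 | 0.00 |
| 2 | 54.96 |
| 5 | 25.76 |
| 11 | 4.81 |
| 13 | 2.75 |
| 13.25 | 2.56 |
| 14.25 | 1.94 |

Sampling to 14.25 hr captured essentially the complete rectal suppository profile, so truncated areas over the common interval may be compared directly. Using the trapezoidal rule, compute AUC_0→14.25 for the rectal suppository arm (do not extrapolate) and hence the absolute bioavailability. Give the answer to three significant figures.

Trapezoidal AUC_0→14.25 (rectal suppository):
  [0→2]: (0.00+54.96)/2 × 2 = 54.96
  [2→5]: (54.96+25.76)/2 × 3 = 121.08
  [5→11]: (25.76+4.81)/2 × 6 = 91.71
  [11→13]: (4.81+2.75)/2 × 2 = 7.56
  [13→13.25]: (2.75+2.56)/2 × 0.25 = 0.66375
  [13.25→14.25]: (2.56+1.94)/2 × 1 = 2.25
  Sum = 278.22375 mcg/mL·hr
F = (AUC_ev/D_ev)/(AUC_iv/D_iv) = (278.22375/80)/(103/20) = 3.4778/5.15 = 0.6753

F = 0.675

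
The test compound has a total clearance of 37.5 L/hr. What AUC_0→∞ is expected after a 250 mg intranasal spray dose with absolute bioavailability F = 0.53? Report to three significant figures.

AUC = 3.53 mg/L·hr

AUC_0→∞ = F × Dose / CL
        = 0.53 × 250 / 37.5 = 3.53333 mg/L·hr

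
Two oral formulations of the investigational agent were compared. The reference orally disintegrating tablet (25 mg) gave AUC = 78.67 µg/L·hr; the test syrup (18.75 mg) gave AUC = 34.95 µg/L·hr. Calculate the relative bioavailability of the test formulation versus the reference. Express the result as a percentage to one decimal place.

F_rel = (AUC_test/D_test) / (AUC_ref/D_ref)
      = (34.95/18.75) / (78.67/25)
      = 1.864 / 3.1468 = 0.5923 = 59.23%

F_rel = 59.2%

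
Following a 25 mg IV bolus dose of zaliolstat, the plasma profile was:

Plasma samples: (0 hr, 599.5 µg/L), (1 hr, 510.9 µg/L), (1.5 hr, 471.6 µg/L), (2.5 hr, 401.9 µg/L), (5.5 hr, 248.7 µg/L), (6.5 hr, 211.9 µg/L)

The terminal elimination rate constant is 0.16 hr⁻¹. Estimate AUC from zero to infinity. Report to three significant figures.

AUC = 3770 µg/L·hr

Trapezoidal AUC_0→6.5:
  [0→1]: (599.5+510.9)/2 × 1 = 555.2
  [1→1.5]: (510.9+471.6)/2 × 0.5 = 245.625
  [1.5→2.5]: (471.6+401.9)/2 × 1 = 436.75
  [2.5→5.5]: (401.9+248.7)/2 × 3 = 975.9
  [5.5→6.5]: (248.7+211.9)/2 × 1 = 230.3
  Sum = 2443.775 µg/L·hr
Extrapolated tail: C_last / k_e = 211.9 / 0.16 = 1324.375
AUC_0→∞ = 2443.775 + 1324.375 = 3768.15 µg/L·hr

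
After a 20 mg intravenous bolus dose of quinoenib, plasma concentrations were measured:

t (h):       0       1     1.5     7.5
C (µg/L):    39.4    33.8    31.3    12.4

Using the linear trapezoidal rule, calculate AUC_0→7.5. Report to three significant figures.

Trapezoidal AUC_0→7.5:
  [0→1]: (39.4+33.8)/2 × 1 = 36.6
  [1→1.5]: (33.8+31.3)/2 × 0.5 = 16.275
  [1.5→7.5]: (31.3+12.4)/2 × 6 = 131.1
  Sum = 183.975 µg/L·h

AUC = 184 µg/L·h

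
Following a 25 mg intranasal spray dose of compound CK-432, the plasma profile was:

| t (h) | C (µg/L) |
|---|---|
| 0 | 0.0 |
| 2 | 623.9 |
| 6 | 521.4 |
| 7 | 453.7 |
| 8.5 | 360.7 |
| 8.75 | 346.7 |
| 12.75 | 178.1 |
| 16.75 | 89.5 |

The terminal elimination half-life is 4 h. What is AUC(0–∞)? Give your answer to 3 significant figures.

AUC = 6200 µg/L·h

Trapezoidal AUC_0→16.75:
  [0→2]: (0.0+623.9)/2 × 2 = 623.9
  [2→6]: (623.9+521.4)/2 × 4 = 2290.6
  [6→7]: (521.4+453.7)/2 × 1 = 487.55
  [7→8.5]: (453.7+360.7)/2 × 1.5 = 610.8
  [8.5→8.75]: (360.7+346.7)/2 × 0.25 = 88.425
  [8.75→12.75]: (346.7+178.1)/2 × 4 = 1049.6
  [12.75→16.75]: (178.1+89.5)/2 × 4 = 535.2
  Sum = 5686.075 µg/L·h
k_e = ln2 / t½ = 0.693147 / 4 = 0.1733 h^-1
Extrapolated tail: C_last / k_e = 89.5 / 0.1733 = 516.445
AUC_0→∞ = 5686.075 + 516.445 = 6202.52 µg/L·h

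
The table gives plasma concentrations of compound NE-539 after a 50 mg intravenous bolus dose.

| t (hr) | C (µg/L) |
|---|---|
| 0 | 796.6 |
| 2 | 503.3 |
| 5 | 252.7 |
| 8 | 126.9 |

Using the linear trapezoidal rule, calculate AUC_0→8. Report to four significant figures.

Trapezoidal AUC_0→8:
  [0→2]: (796.6+503.3)/2 × 2 = 1299.9
  [2→5]: (503.3+252.7)/2 × 3 = 1134.0
  [5→8]: (252.7+126.9)/2 × 3 = 569.4
  Sum = 3003.3 µg/L·hr

AUC = 3003 µg/L·hr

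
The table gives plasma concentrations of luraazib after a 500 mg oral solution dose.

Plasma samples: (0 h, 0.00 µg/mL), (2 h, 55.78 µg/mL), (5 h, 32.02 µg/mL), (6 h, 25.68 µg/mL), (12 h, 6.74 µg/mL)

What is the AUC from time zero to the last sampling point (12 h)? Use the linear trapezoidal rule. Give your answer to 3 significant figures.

Trapezoidal AUC_0→12:
  [0→2]: (0.00+55.78)/2 × 2 = 55.78
  [2→5]: (55.78+32.02)/2 × 3 = 131.7
  [5→6]: (32.02+25.68)/2 × 1 = 28.85
  [6→12]: (25.68+6.74)/2 × 6 = 97.26
  Sum = 313.59 µg/mL·h

AUC = 314 µg/mL·h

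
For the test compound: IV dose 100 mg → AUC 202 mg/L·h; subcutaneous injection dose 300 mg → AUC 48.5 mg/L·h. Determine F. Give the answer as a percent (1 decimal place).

F = 8.0%

F = (AUC_ev / D_ev) / (AUC_iv / D_iv)
  = (48.5/300) / (202/100)
  = 0.161667 / 2.02 = 0.0800
  = 8.00%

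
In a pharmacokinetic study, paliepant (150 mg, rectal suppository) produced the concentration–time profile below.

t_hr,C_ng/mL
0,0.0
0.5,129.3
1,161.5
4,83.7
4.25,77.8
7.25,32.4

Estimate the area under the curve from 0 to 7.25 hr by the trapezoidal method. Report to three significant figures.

AUC = 658 ng/mL·hr

Trapezoidal AUC_0→7.25:
  [0→0.5]: (0.0+129.3)/2 × 0.5 = 32.325
  [0.5→1]: (129.3+161.5)/2 × 0.5 = 72.7
  [1→4]: (161.5+83.7)/2 × 3 = 367.8
  [4→4.25]: (83.7+77.8)/2 × 0.25 = 20.1875
  [4.25→7.25]: (77.8+32.4)/2 × 3 = 165.3
  Sum = 658.3125 ng/mL·hr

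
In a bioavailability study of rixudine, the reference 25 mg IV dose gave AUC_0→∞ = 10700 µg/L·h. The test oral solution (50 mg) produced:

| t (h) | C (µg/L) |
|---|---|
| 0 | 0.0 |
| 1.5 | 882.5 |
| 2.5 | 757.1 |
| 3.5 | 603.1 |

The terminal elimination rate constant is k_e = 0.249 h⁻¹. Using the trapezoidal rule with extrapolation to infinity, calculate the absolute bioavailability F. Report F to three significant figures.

Trapezoidal AUC_0→3.5 (oral solution):
  [0→1.5]: (0.0+882.5)/2 × 1.5 = 661.875
  [1.5→2.5]: (882.5+757.1)/2 × 1 = 819.8
  [2.5→3.5]: (757.1+603.1)/2 × 1 = 680.1
  Sum = 2161.775 µg/L·h
Tail: C_last/k_e = 603.1/0.249 = 2422.088
AUC_0→∞ (oral solution) = 2161.775 + 2422.088 = 4583.863 µg/L·h
F = (AUC_ev/D_ev)/(AUC_iv/D_iv) = (4583.863/50)/(10700/25) = 91.67726/428 = 0.2142

F = 0.214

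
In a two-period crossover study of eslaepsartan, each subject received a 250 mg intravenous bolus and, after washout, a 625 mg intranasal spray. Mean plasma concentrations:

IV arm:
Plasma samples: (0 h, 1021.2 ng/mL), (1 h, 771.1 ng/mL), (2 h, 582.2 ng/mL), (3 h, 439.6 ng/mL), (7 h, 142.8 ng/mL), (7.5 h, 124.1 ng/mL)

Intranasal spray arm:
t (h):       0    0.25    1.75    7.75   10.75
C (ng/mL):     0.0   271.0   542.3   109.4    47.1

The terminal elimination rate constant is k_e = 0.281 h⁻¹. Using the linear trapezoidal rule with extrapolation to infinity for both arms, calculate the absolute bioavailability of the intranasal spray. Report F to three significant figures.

Trapezoidal AUC_0→7.5 (IV):
  [0→1]: (1021.2+771.1)/2 × 1 = 896.15
  [1→2]: (771.1+582.2)/2 × 1 = 676.65
  [2→3]: (582.2+439.6)/2 × 1 = 510.9
  [3→7]: (439.6+142.8)/2 × 4 = 1164.8
  [7→7.5]: (142.8+124.1)/2 × 0.5 = 66.725
  Sum = 3315.225 ng/mL·h
IV tail: 124.1/0.281 = 441.637; AUC_iv,0→∞ = 3315.225 + 441.637 = 3756.862 ng/mL·h
Trapezoidal AUC_0→10.75 (intranasal spray):
  [0→0.25]: (0.0+271.0)/2 × 0.25 = 33.875
  [0.25→1.75]: (271.0+542.3)/2 × 1.5 = 609.975
  [1.75→7.75]: (542.3+109.4)/2 × 6 = 1955.1
  [7.75→10.75]: (109.4+47.1)/2 × 3 = 234.75
  Sum = 2833.7 ng/mL·h
intranasal spray tail: 47.1/0.281 = 167.616; AUC_ev,0→∞ = 2833.7 + 167.616 = 3001.316 ng/mL·h
F = (AUC_ev/D_ev)/(AUC_iv/D_iv) = (3001.316/625)/(3756.862/250) = 4.8021056/15.027448 = 0.3196

F = 0.320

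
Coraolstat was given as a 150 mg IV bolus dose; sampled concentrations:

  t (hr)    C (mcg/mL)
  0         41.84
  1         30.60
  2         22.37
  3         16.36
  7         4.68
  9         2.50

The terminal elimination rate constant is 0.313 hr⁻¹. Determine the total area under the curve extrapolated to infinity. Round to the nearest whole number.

AUC = 139 mcg/mL·hr

Trapezoidal AUC_0→9:
  [0→1]: (41.84+30.60)/2 × 1 = 36.22
  [1→2]: (30.60+22.37)/2 × 1 = 26.485
  [2→3]: (22.37+16.36)/2 × 1 = 19.365
  [3→7]: (16.36+4.68)/2 × 4 = 42.08
  [7→9]: (4.68+2.50)/2 × 2 = 7.18
  Sum = 131.33 mcg/mL·hr
Extrapolated tail: C_last / k_e = 2.50 / 0.313 = 7.987
AUC_0→∞ = 131.33 + 7.987 = 139.317 mcg/mL·hr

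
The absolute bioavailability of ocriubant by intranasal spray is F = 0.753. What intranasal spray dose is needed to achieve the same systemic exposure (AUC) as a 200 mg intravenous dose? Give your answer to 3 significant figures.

For equal systemic exposure: F × D_ev = D_iv
D_ev = D_iv / F = 200 / 0.753 = 265.604 mg

D_intranasal = 266 mg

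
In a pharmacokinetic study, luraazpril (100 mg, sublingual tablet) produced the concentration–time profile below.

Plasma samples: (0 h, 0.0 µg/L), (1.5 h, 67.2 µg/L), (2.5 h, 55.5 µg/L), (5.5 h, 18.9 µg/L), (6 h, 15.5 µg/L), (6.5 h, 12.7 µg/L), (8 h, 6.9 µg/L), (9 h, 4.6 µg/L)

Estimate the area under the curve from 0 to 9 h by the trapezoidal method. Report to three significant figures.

AUC = 259 µg/L·h

Trapezoidal AUC_0→9:
  [0→1.5]: (0.0+67.2)/2 × 1.5 = 50.4
  [1.5→2.5]: (67.2+55.5)/2 × 1 = 61.35
  [2.5→5.5]: (55.5+18.9)/2 × 3 = 111.6
  [5.5→6]: (18.9+15.5)/2 × 0.5 = 8.6
  [6→6.5]: (15.5+12.7)/2 × 0.5 = 7.05
  [6.5→8]: (12.7+6.9)/2 × 1.5 = 14.7
  [8→9]: (6.9+4.6)/2 × 1 = 5.75
  Sum = 259.45 µg/L·h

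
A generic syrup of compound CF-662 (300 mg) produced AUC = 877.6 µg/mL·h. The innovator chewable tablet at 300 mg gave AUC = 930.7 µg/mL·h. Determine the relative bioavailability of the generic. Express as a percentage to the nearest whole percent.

F_rel = (AUC_test/D_test) / (AUC_ref/D_ref)
      = (877.6/300) / (930.7/300)
      = 2.92533 / 3.10233 = 0.9429 = 94.29%

F_rel = 94%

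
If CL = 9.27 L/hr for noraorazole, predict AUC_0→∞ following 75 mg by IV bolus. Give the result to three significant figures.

AUC = 8.09 mg/L·hr

AUC_0→∞ = Dose_iv / CL
        = 75 / 9.27 = 8.09061 mg/L·hr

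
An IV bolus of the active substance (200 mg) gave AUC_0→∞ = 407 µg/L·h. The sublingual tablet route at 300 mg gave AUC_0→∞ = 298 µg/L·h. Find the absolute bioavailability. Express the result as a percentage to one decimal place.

F = 48.8%

F = (AUC_ev / D_ev) / (AUC_iv / D_iv)
  = (298/300) / (407/200)
  = 0.993333 / 2.035 = 0.4881
  = 48.81%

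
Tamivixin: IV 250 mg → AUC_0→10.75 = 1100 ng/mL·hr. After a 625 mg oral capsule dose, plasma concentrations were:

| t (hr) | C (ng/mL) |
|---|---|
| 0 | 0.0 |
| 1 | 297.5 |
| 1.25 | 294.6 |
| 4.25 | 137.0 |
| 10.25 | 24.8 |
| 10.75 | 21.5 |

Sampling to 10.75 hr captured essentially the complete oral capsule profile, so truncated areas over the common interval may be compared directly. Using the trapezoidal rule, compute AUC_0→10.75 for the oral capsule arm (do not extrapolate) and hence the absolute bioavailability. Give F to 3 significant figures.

Trapezoidal AUC_0→10.75 (oral capsule):
  [0→1]: (0.0+297.5)/2 × 1 = 148.75
  [1→1.25]: (297.5+294.6)/2 × 0.25 = 74.0125
  [1.25→4.25]: (294.6+137.0)/2 × 3 = 647.4
  [4.25→10.25]: (137.0+24.8)/2 × 6 = 485.4
  [10.25→10.75]: (24.8+21.5)/2 × 0.5 = 11.575
  Sum = 1367.1375 ng/mL·hr
F = (AUC_ev/D_ev)/(AUC_iv/D_iv) = (1367.1375/625)/(1100/250) = 2.18742/4.4 = 0.4971

F = 0.497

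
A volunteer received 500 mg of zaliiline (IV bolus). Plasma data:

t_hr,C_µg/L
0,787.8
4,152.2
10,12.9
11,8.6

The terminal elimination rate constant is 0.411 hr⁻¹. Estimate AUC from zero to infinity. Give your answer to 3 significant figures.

Trapezoidal AUC_0→11:
  [0→4]: (787.8+152.2)/2 × 4 = 1880.0
  [4→10]: (152.2+12.9)/2 × 6 = 495.3
  [10→11]: (12.9+8.6)/2 × 1 = 10.75
  Sum = 2386.05 µg/L·hr
Extrapolated tail: C_last / k_e = 8.6 / 0.411 = 20.925
AUC_0→∞ = 2386.05 + 20.925 = 2406.975 µg/L·hr

AUC = 2410 µg/L·hr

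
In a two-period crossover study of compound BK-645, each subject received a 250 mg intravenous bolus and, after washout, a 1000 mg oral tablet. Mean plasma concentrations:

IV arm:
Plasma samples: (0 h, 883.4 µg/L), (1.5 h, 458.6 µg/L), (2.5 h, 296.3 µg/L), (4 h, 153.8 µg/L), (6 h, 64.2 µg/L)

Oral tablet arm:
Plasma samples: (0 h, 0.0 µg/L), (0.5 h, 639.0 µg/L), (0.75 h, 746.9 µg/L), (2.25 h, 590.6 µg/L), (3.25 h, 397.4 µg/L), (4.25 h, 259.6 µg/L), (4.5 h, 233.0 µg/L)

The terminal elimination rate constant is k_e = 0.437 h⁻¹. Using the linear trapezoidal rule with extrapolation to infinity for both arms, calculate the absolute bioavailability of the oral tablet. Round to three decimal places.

F = 0.330

Trapezoidal AUC_0→6 (IV):
  [0→1.5]: (883.4+458.6)/2 × 1.5 = 1006.5
  [1.5→2.5]: (458.6+296.3)/2 × 1 = 377.45
  [2.5→4]: (296.3+153.8)/2 × 1.5 = 337.575
  [4→6]: (153.8+64.2)/2 × 2 = 218.0
  Sum = 1939.525 µg/L·h
IV tail: 64.2/0.437 = 146.911; AUC_iv,0→∞ = 1939.525 + 146.911 = 2086.436 µg/L·h
Trapezoidal AUC_0→4.5 (oral tablet):
  [0→0.5]: (0.0+639.0)/2 × 0.5 = 159.75
  [0.5→0.75]: (639.0+746.9)/2 × 0.25 = 173.2375
  [0.75→2.25]: (746.9+590.6)/2 × 1.5 = 1003.125
  [2.25→3.25]: (590.6+397.4)/2 × 1 = 494.0
  [3.25→4.25]: (397.4+259.6)/2 × 1 = 328.5
  [4.25→4.5]: (259.6+233.0)/2 × 0.25 = 61.575
  Sum = 2220.1875 µg/L·h
oral tablet tail: 233.0/0.437 = 533.181; AUC_ev,0→∞ = 2220.1875 + 533.181 = 2753.3685 µg/L·h
F = (AUC_ev/D_ev)/(AUC_iv/D_iv) = (2753.3685/1000)/(2086.436/250) = 2.7533685/8.345744 = 0.3299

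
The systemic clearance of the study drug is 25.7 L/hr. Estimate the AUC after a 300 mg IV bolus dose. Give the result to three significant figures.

AUC_0→∞ = Dose_iv / CL
        = 300 / 25.7 = 11.6732 mg/L·hr

AUC = 11.7 mg/L·hr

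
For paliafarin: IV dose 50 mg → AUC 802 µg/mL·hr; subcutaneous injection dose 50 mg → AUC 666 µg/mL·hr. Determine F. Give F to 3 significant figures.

F = (AUC_ev / D_ev) / (AUC_iv / D_iv)
  = (666/50) / (802/50)
  = 13.32 / 16.04 = 0.8304

F = 0.830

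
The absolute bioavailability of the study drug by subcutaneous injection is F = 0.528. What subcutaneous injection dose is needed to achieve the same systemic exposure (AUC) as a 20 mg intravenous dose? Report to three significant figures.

D_subcutaneous = 37.9 mg

For equal systemic exposure: F × D_ev = D_iv
D_ev = D_iv / F = 20 / 0.528 = 37.8788 mg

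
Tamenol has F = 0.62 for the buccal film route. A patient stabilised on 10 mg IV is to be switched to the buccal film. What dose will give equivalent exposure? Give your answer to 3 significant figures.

For equal systemic exposure: F × D_ev = D_iv
D_ev = D_iv / F = 10 / 0.62 = 16.129 mg

D_buccal = 16.1 mg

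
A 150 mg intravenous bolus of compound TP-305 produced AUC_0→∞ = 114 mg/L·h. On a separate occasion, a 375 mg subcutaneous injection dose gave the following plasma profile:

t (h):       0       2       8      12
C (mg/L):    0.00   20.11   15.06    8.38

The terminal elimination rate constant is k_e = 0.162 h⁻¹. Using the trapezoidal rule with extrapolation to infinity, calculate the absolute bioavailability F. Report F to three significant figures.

F = 0.787

Trapezoidal AUC_0→12 (subcutaneous injection):
  [0→2]: (0.00+20.11)/2 × 2 = 20.11
  [2→8]: (20.11+15.06)/2 × 6 = 105.51
  [8→12]: (15.06+8.38)/2 × 4 = 46.88
  Sum = 172.5 mg/L·h
Tail: C_last/k_e = 8.38/0.162 = 51.728
AUC_0→∞ (subcutaneous injection) = 172.5 + 51.728 = 224.228 mg/L·h
F = (AUC_ev/D_ev)/(AUC_iv/D_iv) = (224.228/375)/(114/150) = 0.597941/0.76 = 0.7868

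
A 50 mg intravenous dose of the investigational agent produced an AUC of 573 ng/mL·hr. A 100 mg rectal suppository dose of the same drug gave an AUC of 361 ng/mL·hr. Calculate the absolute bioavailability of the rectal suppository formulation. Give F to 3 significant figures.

F = 0.315

F = (AUC_ev / D_ev) / (AUC_iv / D_iv)
  = (361/100) / (573/50)
  = 3.61 / 11.46 = 0.3150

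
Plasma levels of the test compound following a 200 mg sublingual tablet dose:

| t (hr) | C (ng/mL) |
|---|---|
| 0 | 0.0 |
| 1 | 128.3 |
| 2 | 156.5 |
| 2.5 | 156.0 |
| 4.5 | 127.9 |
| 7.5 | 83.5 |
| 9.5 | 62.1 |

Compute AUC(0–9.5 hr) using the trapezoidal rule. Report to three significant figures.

Trapezoidal AUC_0→9.5:
  [0→1]: (0.0+128.3)/2 × 1 = 64.15
  [1→2]: (128.3+156.5)/2 × 1 = 142.4
  [2→2.5]: (156.5+156.0)/2 × 0.5 = 78.125
  [2.5→4.5]: (156.0+127.9)/2 × 2 = 283.9
  [4.5→7.5]: (127.9+83.5)/2 × 3 = 317.1
  [7.5→9.5]: (83.5+62.1)/2 × 2 = 145.6
  Sum = 1031.275 ng/mL·hr

AUC = 1030 ng/mL·hr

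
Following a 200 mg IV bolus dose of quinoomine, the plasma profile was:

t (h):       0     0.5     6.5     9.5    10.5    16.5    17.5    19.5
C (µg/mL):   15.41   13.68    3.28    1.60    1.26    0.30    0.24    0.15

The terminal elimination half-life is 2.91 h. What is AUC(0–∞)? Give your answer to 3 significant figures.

AUC = 72.9 µg/mL·h

Trapezoidal AUC_0→19.5:
  [0→0.5]: (15.41+13.68)/2 × 0.5 = 7.2725
  [0.5→6.5]: (13.68+3.28)/2 × 6 = 50.88
  [6.5→9.5]: (3.28+1.60)/2 × 3 = 7.32
  [9.5→10.5]: (1.60+1.26)/2 × 1 = 1.43
  [10.5→16.5]: (1.26+0.30)/2 × 6 = 4.68
  [16.5→17.5]: (0.30+0.24)/2 × 1 = 0.27
  [17.5→19.5]: (0.24+0.15)/2 × 2 = 0.39
  Sum = 72.2425 µg/mL·h
k_e = ln2 / t½ = 0.693147 / 2.91 = 0.2382 h^-1
Extrapolated tail: C_last / k_e = 0.15 / 0.2382 = 0.630
AUC_0→∞ = 72.2425 + 0.630 = 72.8725 µg/mL·h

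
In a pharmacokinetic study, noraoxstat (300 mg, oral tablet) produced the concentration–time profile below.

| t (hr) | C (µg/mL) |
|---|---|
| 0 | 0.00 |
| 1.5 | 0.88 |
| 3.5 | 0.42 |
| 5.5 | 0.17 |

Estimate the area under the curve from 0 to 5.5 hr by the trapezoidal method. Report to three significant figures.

AUC = 2.55 µg/mL·hr

Trapezoidal AUC_0→5.5:
  [0→1.5]: (0.00+0.88)/2 × 1.5 = 0.66
  [1.5→3.5]: (0.88+0.42)/2 × 2 = 1.3
  [3.5→5.5]: (0.42+0.17)/2 × 2 = 0.59
  Sum = 2.55 µg/mL·hr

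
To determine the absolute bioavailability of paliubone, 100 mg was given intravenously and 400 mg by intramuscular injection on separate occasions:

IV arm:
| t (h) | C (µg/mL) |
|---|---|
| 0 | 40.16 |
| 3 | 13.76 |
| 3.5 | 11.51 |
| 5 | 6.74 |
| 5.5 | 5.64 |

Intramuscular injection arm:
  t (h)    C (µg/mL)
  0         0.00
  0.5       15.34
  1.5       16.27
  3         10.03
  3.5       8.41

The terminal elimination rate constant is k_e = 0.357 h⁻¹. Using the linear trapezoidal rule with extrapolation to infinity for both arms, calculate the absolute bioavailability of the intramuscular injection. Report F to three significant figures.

Trapezoidal AUC_0→5.5 (IV):
  [0→3]: (40.16+13.76)/2 × 3 = 80.88
  [3→3.5]: (13.76+11.51)/2 × 0.5 = 6.3175
  [3.5→5]: (11.51+6.74)/2 × 1.5 = 13.6875
  [5→5.5]: (6.74+5.64)/2 × 0.5 = 3.095
  Sum = 103.98 µg/mL·h
IV tail: 5.64/0.357 = 15.798; AUC_iv,0→∞ = 103.98 + 15.798 = 119.778 µg/mL·h
Trapezoidal AUC_0→3.5 (intramuscular injection):
  [0→0.5]: (0.00+15.34)/2 × 0.5 = 3.835
  [0.5→1.5]: (15.34+16.27)/2 × 1 = 15.805
  [1.5→3]: (16.27+10.03)/2 × 1.5 = 19.725
  [3→3.5]: (10.03+8.41)/2 × 0.5 = 4.61
  Sum = 43.975 µg/mL·h
intramuscular injection tail: 8.41/0.357 = 23.557; AUC_ev,0→∞ = 43.975 + 23.557 = 67.532 µg/mL·h
F = (AUC_ev/D_ev)/(AUC_iv/D_iv) = (67.532/400)/(119.778/100) = 0.16883/1.19778 = 0.1410

F = 0.141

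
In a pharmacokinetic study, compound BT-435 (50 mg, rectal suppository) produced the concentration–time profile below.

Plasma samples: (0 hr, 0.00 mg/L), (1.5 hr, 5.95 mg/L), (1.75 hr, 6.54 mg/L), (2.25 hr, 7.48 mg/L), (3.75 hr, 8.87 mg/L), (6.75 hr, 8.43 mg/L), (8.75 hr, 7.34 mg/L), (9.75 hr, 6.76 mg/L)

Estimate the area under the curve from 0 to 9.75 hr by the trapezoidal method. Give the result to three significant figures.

AUC = 70.6 mg/L·hr

Trapezoidal AUC_0→9.75:
  [0→1.5]: (0.00+5.95)/2 × 1.5 = 4.4625
  [1.5→1.75]: (5.95+6.54)/2 × 0.25 = 1.56125
  [1.75→2.25]: (6.54+7.48)/2 × 0.5 = 3.505
  [2.25→3.75]: (7.48+8.87)/2 × 1.5 = 12.2625
  [3.75→6.75]: (8.87+8.43)/2 × 3 = 25.95
  [6.75→8.75]: (8.43+7.34)/2 × 2 = 15.77
  [8.75→9.75]: (7.34+6.76)/2 × 1 = 7.05
  Sum = 70.56125 mg/L·hr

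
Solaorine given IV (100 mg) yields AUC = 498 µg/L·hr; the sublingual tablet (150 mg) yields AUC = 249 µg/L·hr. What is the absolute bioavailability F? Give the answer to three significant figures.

F = 0.333

F = (AUC_ev / D_ev) / (AUC_iv / D_iv)
  = (249/150) / (498/100)
  = 1.66 / 4.98 = 0.3333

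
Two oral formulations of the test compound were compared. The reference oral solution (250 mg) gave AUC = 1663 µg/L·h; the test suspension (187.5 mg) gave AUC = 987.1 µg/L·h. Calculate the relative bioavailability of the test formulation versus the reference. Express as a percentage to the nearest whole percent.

F_rel = (AUC_test/D_test) / (AUC_ref/D_ref)
      = (987.1/187.5) / (1663/250)
      = 5.26453 / 6.652 = 0.7914 = 79.14%

F_rel = 79%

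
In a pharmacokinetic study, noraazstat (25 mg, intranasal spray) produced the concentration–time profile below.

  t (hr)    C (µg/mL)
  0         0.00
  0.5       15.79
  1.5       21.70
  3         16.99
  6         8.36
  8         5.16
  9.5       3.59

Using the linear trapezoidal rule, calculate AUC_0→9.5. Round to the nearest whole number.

AUC = 110 µg/mL·hr

Trapezoidal AUC_0→9.5:
  [0→0.5]: (0.00+15.79)/2 × 0.5 = 3.9475
  [0.5→1.5]: (15.79+21.70)/2 × 1 = 18.745
  [1.5→3]: (21.70+16.99)/2 × 1.5 = 29.0175
  [3→6]: (16.99+8.36)/2 × 3 = 38.025
  [6→8]: (8.36+5.16)/2 × 2 = 13.52
  [8→9.5]: (5.16+3.59)/2 × 1.5 = 6.5625
  Sum = 109.8175 µg/mL·hr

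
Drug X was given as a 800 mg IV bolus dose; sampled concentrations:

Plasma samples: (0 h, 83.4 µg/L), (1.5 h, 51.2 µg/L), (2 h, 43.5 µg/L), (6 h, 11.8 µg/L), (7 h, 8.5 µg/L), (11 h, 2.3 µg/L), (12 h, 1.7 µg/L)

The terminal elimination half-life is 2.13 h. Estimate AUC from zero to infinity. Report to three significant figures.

Trapezoidal AUC_0→12:
  [0→1.5]: (83.4+51.2)/2 × 1.5 = 100.95
  [1.5→2]: (51.2+43.5)/2 × 0.5 = 23.675
  [2→6]: (43.5+11.8)/2 × 4 = 110.6
  [6→7]: (11.8+8.5)/2 × 1 = 10.15
  [7→11]: (8.5+2.3)/2 × 4 = 21.6
  [11→12]: (2.3+1.7)/2 × 1 = 2.0
  Sum = 268.975 µg/L·h
k_e = ln2 / t½ = 0.693147 / 2.13 = 0.3254 h^-1
Extrapolated tail: C_last / k_e = 1.7 / 0.3254 = 5.224
AUC_0→∞ = 268.975 + 5.224 = 274.199 µg/L·h

AUC = 274 µg/L·h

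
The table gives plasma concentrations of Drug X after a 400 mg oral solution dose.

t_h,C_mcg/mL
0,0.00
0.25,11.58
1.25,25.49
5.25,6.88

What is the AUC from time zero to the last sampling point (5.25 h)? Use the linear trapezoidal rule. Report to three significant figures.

Trapezoidal AUC_0→5.25:
  [0→0.25]: (0.00+11.58)/2 × 0.25 = 1.4475
  [0.25→1.25]: (11.58+25.49)/2 × 1 = 18.535
  [1.25→5.25]: (25.49+6.88)/2 × 4 = 64.74
  Sum = 84.7225 mcg/mL·h

AUC = 84.7 mcg/mL·h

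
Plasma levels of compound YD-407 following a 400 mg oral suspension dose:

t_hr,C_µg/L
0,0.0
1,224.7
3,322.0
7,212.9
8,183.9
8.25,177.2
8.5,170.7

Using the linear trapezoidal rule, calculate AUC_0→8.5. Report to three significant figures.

AUC = 2020 µg/L·hr

Trapezoidal AUC_0→8.5:
  [0→1]: (0.0+224.7)/2 × 1 = 112.35
  [1→3]: (224.7+322.0)/2 × 2 = 546.7
  [3→7]: (322.0+212.9)/2 × 4 = 1069.8
  [7→8]: (212.9+183.9)/2 × 1 = 198.4
  [8→8.25]: (183.9+177.2)/2 × 0.25 = 45.1375
  [8.25→8.5]: (177.2+170.7)/2 × 0.25 = 43.4875
  Sum = 2015.875 µg/L·hr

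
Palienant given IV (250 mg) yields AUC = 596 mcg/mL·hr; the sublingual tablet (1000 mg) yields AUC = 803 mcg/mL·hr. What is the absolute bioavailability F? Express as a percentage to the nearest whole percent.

F = (AUC_ev / D_ev) / (AUC_iv / D_iv)
  = (803/1000) / (596/250)
  = 0.803 / 2.384 = 0.3368
  = 33.68%

F = 34%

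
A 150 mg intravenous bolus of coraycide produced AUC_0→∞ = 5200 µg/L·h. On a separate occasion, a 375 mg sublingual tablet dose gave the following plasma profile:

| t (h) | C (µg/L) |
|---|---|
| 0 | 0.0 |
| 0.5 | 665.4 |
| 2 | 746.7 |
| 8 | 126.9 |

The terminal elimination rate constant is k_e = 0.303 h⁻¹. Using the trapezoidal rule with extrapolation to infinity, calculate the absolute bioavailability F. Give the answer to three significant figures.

F = 0.328

Trapezoidal AUC_0→8 (sublingual tablet):
  [0→0.5]: (0.0+665.4)/2 × 0.5 = 166.35
  [0.5→2]: (665.4+746.7)/2 × 1.5 = 1059.075
  [2→8]: (746.7+126.9)/2 × 6 = 2620.8
  Sum = 3846.225 µg/L·h
Tail: C_last/k_e = 126.9/0.303 = 418.812
AUC_0→∞ (sublingual tablet) = 3846.225 + 418.812 = 4265.037 µg/L·h
F = (AUC_ev/D_ev)/(AUC_iv/D_iv) = (4265.037/375)/(5200/150) = 11.373432/34.6667 = 0.3281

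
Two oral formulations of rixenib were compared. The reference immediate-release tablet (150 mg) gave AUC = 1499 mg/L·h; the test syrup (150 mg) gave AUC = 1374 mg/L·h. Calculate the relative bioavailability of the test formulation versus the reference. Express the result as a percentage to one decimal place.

F_rel = 91.7%

F_rel = (AUC_test/D_test) / (AUC_ref/D_ref)
      = (1374/150) / (1499/150)
      = 9.16 / 9.99333 = 0.9166 = 91.66%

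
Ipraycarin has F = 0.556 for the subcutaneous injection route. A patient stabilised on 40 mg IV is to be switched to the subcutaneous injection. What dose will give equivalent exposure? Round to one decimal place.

D_subcutaneous = 71.9 mg

For equal systemic exposure: F × D_ev = D_iv
D_ev = D_iv / F = 40 / 0.556 = 71.9424 mg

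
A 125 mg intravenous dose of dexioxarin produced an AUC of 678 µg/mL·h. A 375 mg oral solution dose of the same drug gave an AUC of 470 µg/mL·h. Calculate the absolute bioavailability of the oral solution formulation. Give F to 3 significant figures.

F = (AUC_ev / D_ev) / (AUC_iv / D_iv)
  = (470/375) / (678/125)
  = 1.25333 / 5.424 = 0.2311

F = 0.231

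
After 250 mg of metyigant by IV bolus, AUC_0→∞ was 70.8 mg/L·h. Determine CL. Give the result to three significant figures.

CL = 3.53 L/h

CL = Dose_iv / AUC_0→∞
   = 250 / 70.8 = 3.53107 L/h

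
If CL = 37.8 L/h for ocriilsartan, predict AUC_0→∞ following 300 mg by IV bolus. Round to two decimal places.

AUC_0→∞ = Dose_iv / CL
        = 300 / 37.8 = 7.93651 mg/L·h

AUC = 7.94 mg/L·h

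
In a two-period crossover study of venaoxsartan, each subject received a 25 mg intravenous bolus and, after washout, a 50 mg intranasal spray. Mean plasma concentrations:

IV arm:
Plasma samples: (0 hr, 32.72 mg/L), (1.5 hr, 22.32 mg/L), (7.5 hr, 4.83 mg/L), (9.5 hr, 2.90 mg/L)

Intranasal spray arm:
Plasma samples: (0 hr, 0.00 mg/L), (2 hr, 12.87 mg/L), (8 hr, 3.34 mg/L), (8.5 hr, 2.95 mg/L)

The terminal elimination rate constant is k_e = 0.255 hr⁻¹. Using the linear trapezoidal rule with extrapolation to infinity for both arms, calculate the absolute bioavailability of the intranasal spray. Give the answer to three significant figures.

F = 0.263

Trapezoidal AUC_0→9.5 (IV):
  [0→1.5]: (32.72+22.32)/2 × 1.5 = 41.28
  [1.5→7.5]: (22.32+4.83)/2 × 6 = 81.45
  [7.5→9.5]: (4.83+2.90)/2 × 2 = 7.73
  Sum = 130.46 mg/L·hr
IV tail: 2.90/0.255 = 11.373; AUC_iv,0→∞ = 130.46 + 11.373 = 141.833 mg/L·hr
Trapezoidal AUC_0→8.5 (intranasal spray):
  [0→2]: (0.00+12.87)/2 × 2 = 12.87
  [2→8]: (12.87+3.34)/2 × 6 = 48.63
  [8→8.5]: (3.34+2.95)/2 × 0.5 = 1.5725
  Sum = 63.0725 mg/L·hr
intranasal spray tail: 2.95/0.255 = 11.569; AUC_ev,0→∞ = 63.0725 + 11.569 = 74.6415 mg/L·hr
F = (AUC_ev/D_ev)/(AUC_iv/D_iv) = (74.6415/50)/(141.833/25) = 1.49283/5.67332 = 0.2631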